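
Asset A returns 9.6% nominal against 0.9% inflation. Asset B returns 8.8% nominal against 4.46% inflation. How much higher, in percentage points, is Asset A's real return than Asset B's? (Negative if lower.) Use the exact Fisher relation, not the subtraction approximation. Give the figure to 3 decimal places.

4.468

Asset A real return: 1.096/1.009 − 1 = 8.6224%.
Asset B real return: 1.088/1.0446 − 1 = 4.1547%.
Difference: 8.6224 − 4.1547 = 4.4677 pp.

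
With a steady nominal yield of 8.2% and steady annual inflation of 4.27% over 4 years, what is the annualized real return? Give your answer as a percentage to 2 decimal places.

3.77%

With constant rates the annual real return is the same each year: (1+8.2%)/(1+4.27%) − 1 = 0.03769.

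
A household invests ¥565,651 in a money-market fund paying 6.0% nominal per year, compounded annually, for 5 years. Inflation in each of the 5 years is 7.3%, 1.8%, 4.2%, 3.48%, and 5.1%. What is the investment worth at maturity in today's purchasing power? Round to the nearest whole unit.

¥611,510

Nominal value at maturity: ¥565,651 × (1 + 6.0%)^5 ≈ ¥756,969.
Price-level factor over 5 years: 1.073 × 1.018 × 1.042 × 1.0348 × 1.051 ≈ 1.2378680537.
Dividing the nominal maturity value by the price-level factor gives the value in today's money.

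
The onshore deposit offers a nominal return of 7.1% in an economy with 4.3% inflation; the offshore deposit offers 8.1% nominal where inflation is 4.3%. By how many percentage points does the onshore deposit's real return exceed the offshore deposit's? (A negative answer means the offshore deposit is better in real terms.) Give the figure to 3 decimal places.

The onshore deposit real return: 1.071/1.043 − 1 = 2.6846%.
The offshore deposit real return: 1.081/1.043 − 1 = 3.6433%.
Difference: 2.6846 − 3.6433 = -0.9587 pp.

-0.959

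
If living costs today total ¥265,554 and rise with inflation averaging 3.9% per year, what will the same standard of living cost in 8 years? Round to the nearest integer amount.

¥360,643

Cumulative price-level factor: (1+3.9%)^8 ≈ 1.3580769571.
Multiplying ¥265,554 by the price-level factor gives the future nominal sum.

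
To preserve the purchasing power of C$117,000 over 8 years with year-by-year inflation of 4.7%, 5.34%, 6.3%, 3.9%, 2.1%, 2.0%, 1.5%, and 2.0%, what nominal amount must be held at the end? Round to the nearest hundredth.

Cumulative price-level factor: 1.047 × 1.0534 × 1.063 × 1.039 × 1.021 × 1.020 × 1.015 × 1.020 ≈ 1.3133513827.
Multiplying C$117,000 by the price-level factor gives the future nominal sum.

C$153,662.11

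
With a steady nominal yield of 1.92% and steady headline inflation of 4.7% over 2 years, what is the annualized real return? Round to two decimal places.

-2.66%

With constant rates the annual real return is the same each year: (1+1.92%)/(1+4.7%) − 1 = -0.02655.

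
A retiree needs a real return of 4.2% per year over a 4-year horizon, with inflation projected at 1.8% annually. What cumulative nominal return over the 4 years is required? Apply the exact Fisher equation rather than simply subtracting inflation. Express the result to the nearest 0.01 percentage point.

Required annual nominal rate: (1+4.2%)(1+1.8%) − 1 = 6.0756%.
Cumulative over 4 years: (1 + 0.060756)^4 − 1 ≈ 0.26608.

26.61%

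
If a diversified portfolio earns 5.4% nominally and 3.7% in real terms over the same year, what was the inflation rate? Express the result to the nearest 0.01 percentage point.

1.64%

From (1+r_nom) = (1+r_real)(1+π), we get 1+π = (1 + 5.4%)/(1 + 3.7%) = 1.054/1.037 ≈ 1.01639.
So π ≈ 1.6393%.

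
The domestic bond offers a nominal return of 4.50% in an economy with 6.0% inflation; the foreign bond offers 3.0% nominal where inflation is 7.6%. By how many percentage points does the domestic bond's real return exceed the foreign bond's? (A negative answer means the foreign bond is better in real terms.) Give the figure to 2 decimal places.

The domestic bond real return: 1.0450/1.060 − 1 = -1.415%.
The foreign bond real return: 1.030/1.076 − 1 = -4.275%.
Difference: -1.415 − (-4.275) = 2.860 pp.

2.86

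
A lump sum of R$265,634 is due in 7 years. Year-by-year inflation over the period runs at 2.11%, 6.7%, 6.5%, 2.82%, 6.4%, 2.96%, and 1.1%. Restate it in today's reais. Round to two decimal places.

Price-level factor over 7 years: 1.0211 × 1.067 × 1.065 × 1.0282 × 1.064 × 1.0296 × 1.011 ≈ 1.3213601965.
Purchasing power today: R$265,634 divided by that factor.

R$201,030.73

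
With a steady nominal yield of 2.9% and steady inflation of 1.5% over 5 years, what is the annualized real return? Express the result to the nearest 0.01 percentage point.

With constant rates the annual real return is the same each year: (1+2.9%)/(1+1.5%) − 1 = 0.01379.

1.38%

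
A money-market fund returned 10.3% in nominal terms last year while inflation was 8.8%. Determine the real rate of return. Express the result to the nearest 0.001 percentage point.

1.379%

Real return via the Fisher equation: (1 + 10.3%)/(1 + 8.8%) − 1 = 1.103/1.088 − 1 ≈ 0.01379.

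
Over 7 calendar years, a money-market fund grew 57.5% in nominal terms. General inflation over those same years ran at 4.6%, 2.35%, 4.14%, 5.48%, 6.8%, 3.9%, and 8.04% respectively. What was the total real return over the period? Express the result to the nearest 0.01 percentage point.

Cumulative inflation factor: 1.046 × 1.0235 × 1.0414 × 1.0548 × 1.068 × 1.039 × 1.0804 ≈ 1.40987.
Nominal growth factor: 1.57500. Real growth factor = 1.57500 / 1.40987 ≈ 1.11713.
Total real return ≈ 11.7125%.

11.71%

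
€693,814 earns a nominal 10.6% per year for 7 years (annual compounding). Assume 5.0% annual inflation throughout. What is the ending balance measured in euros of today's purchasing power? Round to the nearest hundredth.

Nominal value at maturity: €693,814 × (1 + 10.6%)^7 ≈ €1,404,523.30.
Price-level factor over 7 years: (1 + 5.0%)^7 ≈ 1.4071004227.
The maturity value deflated by that factor is the answer in today's purchasing power.

€998,168.49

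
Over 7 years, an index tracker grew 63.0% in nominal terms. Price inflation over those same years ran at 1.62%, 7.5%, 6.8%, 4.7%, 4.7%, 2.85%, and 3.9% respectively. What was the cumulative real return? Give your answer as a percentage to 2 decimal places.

19.27%

Cumulative inflation factor: 1.0162 × 1.075 × 1.068 × 1.047 × 1.047 × 1.0285 × 1.039 ≈ 1.36670.
Nominal growth factor: 1.63000. Real growth factor = 1.63000 / 1.36670 ≈ 1.19266.
Total real return ≈ 19.2657%.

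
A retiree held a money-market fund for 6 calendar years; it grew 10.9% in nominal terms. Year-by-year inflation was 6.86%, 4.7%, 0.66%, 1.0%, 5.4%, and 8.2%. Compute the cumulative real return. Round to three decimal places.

Cumulative inflation factor: 1.0686 × 1.047 × 1.0066 × 1.010 × 1.054 × 1.082 ≈ 1.29720.
Nominal growth factor: 1.10900. Real growth factor = 1.10900 / 1.29720 ≈ 0.85492.
Total real return ≈ -14.5084%.

-14.508%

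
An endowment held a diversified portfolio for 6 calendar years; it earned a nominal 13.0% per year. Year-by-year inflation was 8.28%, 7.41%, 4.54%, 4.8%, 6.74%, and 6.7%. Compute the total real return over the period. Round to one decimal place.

Cumulative inflation factor: 1.0828 × 1.0741 × 1.0454 × 1.048 × 1.0674 × 1.067 ≈ 1.45120.
Nominal growth factor: 2.08195. Real growth factor = 2.08195 / 1.45120 ≈ 1.43464.
Total real return ≈ 43.4638%.

43.5%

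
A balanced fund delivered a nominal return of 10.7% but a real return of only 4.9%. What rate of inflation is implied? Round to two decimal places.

From (1+r_nom) = (1+r_real)(1+π), we get 1+π = (1 + 10.7%)/(1 + 4.9%) = 1.107/1.049 ≈ 1.05529.
So π ≈ 5.5291%.

5.53%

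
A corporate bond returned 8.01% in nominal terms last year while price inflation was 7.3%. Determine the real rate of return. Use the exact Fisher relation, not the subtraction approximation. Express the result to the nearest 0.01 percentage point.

Real return via the Fisher equation: (1 + 8.01%)/(1 + 7.3%) − 1 = 1.0801/1.073 − 1 ≈ 0.00662.

0.66%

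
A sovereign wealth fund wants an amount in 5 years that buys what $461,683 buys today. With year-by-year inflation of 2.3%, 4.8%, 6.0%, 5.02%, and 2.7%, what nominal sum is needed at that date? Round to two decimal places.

Cumulative price-level factor: 1.023 × 1.048 × 1.060 × 1.0502 × 1.027 ≈ 1.2257029721.
Multiplying $461,683 by the price-level factor gives the future nominal sum.

$565,886.23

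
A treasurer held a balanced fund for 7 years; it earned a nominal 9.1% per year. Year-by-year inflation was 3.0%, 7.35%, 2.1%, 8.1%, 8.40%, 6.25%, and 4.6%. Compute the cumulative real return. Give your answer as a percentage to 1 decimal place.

25.1%

Cumulative inflation factor: 1.030 × 1.0735 × 1.021 × 1.081 × 1.0840 × 1.0625 × 1.046 ≈ 1.47021.
Nominal growth factor: 1.83981. Real growth factor = 1.83981 / 1.47021 ≈ 1.25139.
Total real return ≈ 25.1390%.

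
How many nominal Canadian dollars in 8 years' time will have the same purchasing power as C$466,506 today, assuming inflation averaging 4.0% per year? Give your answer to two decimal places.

Cumulative price-level factor: (1+4.0%)^8 ≈ 1.3685690504.
The nominal amount required is C$466,506 scaled up by that factor.

C$638,445.67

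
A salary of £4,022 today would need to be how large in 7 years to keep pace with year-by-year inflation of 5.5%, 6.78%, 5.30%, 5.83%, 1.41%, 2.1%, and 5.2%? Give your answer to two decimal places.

Cumulative price-level factor: 1.055 × 1.0678 × 1.0530 × 1.0583 × 1.0141 × 1.021 × 1.052 ≈ 1.3674196236.
The nominal amount required is £4,022 scaled up by that factor.

£5,499.76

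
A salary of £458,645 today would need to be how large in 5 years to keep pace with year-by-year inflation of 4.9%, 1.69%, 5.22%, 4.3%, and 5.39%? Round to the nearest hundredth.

Cumulative price-level factor: 1.049 × 1.0169 × 1.0522 × 1.043 × 1.0539 ≈ 1.2337743751.
The nominal amount required is £458,645 scaled up by that factor.

£565,864.45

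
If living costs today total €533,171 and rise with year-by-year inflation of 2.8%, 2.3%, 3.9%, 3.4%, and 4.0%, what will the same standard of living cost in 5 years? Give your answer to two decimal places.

Cumulative price-level factor: 1.028 × 1.023 × 1.039 × 1.034 × 1.040 ≈ 1.1750008316.
Multiplying €533,171 by the price-level factor gives the future nominal sum.

€626,476.37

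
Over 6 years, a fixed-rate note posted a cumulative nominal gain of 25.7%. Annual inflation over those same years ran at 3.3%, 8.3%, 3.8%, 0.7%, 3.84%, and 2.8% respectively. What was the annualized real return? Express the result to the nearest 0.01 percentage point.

0.12%

Cumulative inflation factor: 1.033 × 1.083 × 1.038 × 1.007 × 1.0384 × 1.028 ≈ 1.24828.
Nominal growth factor: 1.25700. Real growth factor = 1.25700 / 1.24828 ≈ 1.00698.
Annualized: 1.00698^(1/6) − 1 ≈ 0.00116.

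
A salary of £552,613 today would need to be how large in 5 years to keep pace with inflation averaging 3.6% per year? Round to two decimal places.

Cumulative price-level factor: (1+3.6%)^5 ≈ 1.1934350185.
The nominal amount required is £552,613 scaled up by that factor.

£659,507.71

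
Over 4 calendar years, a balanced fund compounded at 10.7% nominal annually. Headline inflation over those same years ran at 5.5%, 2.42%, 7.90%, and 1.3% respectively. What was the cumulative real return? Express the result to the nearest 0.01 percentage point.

Cumulative inflation factor: 1.055 × 1.0242 × 1.0790 × 1.013 ≈ 1.18105.
Nominal growth factor: 1.50173. Real growth factor = 1.50173 / 1.18105 ≈ 1.27152.
Total real return ≈ 27.1518%.

27.15%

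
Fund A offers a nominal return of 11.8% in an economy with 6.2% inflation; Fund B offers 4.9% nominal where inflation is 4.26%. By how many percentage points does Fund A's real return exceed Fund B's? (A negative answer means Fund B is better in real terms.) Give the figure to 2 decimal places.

Fund A real return: 1.118/1.062 − 1 = 5.273%.
Fund B real return: 1.049/1.0426 − 1 = 0.614%.
Difference: 5.273 − 0.614 = 4.659 pp.

4.66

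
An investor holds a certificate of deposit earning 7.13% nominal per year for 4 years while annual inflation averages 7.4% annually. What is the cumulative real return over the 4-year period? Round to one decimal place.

The annual real rate is (1+7.13%)/(1+7.4%) − 1 = -0.2514%.
Compounded over 4 years: (1 + -0.002514)^4 − 1 ≈ -0.01002.

-1.0%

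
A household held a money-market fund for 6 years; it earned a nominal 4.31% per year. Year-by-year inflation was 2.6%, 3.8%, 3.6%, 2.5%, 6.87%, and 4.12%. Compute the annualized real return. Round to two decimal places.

0.39%

Cumulative inflation factor: 1.026 × 1.038 × 1.036 × 1.025 × 1.0687 × 1.0412 ≈ 1.25840.
Nominal growth factor: 1.28812. Real growth factor = 1.28812 / 1.25840 ≈ 1.02362.
Annualized: 1.02362^(1/6) − 1 ≈ 0.00390.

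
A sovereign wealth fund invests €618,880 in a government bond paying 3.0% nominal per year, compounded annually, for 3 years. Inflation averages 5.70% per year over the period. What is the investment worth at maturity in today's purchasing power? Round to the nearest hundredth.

€572,655.14

Nominal value at maturity: €618,880 × (1 + 3.0%)^3 ≈ €676,266.89.
Price-level factor over 3 years: (1 + 5.70%)^3 = 1.180932193.
Dividing the nominal maturity value by the price-level factor gives the value in today's money.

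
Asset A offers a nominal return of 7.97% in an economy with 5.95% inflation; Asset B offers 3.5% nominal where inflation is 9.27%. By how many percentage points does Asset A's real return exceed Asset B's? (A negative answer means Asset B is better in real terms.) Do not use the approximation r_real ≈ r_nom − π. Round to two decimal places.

Asset A real return: 1.0797/1.0595 − 1 = 1.907%.
Asset B real return: 1.035/1.0927 − 1 = -5.280%.
Difference: 1.907 − (-5.280) = 7.187 pp.

7.19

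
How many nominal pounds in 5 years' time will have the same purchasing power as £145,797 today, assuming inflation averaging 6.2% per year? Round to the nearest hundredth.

Cumulative price-level factor: (1+6.2%)^5 ≈ 1.3508980778.
The nominal amount required is £145,797 scaled up by that factor.

£196,956.89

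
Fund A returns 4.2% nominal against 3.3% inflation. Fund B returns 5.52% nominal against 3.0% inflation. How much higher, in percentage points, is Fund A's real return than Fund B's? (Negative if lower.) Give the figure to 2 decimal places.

-1.58

Fund A real return: 1.042/1.033 − 1 = 0.871%.
Fund B real return: 1.0552/1.030 − 1 = 2.447%.
Difference: 0.871 − 2.447 = -1.576 pp.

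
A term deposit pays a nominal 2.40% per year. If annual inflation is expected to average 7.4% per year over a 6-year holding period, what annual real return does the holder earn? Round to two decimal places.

With constant rates the annual real return is the same each year: (1+2.40%)/(1+7.4%) − 1 = -0.04655.

-4.66%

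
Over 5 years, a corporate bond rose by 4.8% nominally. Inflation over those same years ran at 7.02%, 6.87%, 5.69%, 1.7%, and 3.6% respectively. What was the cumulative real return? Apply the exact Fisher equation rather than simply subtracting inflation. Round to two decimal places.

Cumulative inflation factor: 1.0702 × 1.0687 × 1.0569 × 1.017 × 1.036 ≈ 1.27361.
Nominal growth factor: 1.04800. Real growth factor = 1.04800 / 1.27361 ≈ 0.82286.
Total real return ≈ -17.7140%.

-17.71%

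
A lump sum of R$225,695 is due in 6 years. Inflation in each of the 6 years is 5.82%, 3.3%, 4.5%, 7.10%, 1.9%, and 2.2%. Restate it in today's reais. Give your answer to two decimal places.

Price-level factor over 6 years: 1.0582 × 1.033 × 1.045 × 1.0710 × 1.019 × 1.022 ≈ 1.2740865169.
Purchasing power today: R$225,695 divided by that factor.

R$177,142.60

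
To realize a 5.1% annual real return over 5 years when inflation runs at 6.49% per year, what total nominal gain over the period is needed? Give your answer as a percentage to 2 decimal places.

75.61%

Required annual nominal rate: (1+5.1%)(1+6.49%) − 1 = 11.92099%.
Cumulative over 5 years: (1 + 0.1192099)^5 − 1 ≈ 0.75613.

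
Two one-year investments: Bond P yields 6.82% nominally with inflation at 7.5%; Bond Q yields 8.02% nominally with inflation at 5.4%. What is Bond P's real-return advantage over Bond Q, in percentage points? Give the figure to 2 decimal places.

Bond P real return: 1.0682/1.075 − 1 = -0.633%.
Bond Q real return: 1.0802/1.054 − 1 = 2.486%.
Difference: -0.633 − 2.486 = -3.119 pp.

-3.12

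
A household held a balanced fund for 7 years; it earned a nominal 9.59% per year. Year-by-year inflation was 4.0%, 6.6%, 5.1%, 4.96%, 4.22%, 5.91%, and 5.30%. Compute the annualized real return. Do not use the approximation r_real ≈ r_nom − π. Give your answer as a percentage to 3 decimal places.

4.220%

Cumulative inflation factor: 1.040 × 1.066 × 1.051 × 1.0496 × 1.0422 × 1.0591 × 1.0530 ≈ 1.42146.
Nominal growth factor: 1.89844. Real growth factor = 1.89844 / 1.42146 ≈ 1.33556.
Annualized: 1.33556^(1/7) − 1 ≈ 0.04220.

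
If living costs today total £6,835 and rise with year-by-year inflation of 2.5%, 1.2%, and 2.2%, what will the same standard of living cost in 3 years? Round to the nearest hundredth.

Cumulative price-level factor: 1.025 × 1.012 × 1.022 = 1.0601206.
Multiplying £6,835 by the price-level factor gives the future nominal sum.

£7,245.92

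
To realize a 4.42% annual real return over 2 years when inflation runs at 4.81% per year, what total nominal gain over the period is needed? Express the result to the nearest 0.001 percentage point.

19.777%

Required annual nominal rate: (1+4.42%)(1+4.81%) − 1 = 9.442602%.
Cumulative over 2 years: (1 + 0.09442602)^2 − 1 ≈ 0.19777.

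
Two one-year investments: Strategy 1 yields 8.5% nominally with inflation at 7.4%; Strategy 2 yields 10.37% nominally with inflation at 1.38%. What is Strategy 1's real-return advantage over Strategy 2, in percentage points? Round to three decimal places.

-7.843

Strategy 1 real return: 1.085/1.074 − 1 = 1.0242%.
Strategy 2 real return: 1.1037/1.0138 − 1 = 8.8676%.
Difference: 1.0242 − 8.8676 = -7.8434 pp.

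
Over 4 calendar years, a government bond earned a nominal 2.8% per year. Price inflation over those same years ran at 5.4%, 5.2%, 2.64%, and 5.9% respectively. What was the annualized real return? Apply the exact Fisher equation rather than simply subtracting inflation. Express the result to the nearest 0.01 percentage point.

Cumulative inflation factor: 1.054 × 1.052 × 1.0264 × 1.059 ≈ 1.20523.
Nominal growth factor: 1.11679. Real growth factor = 1.11679 / 1.20523 ≈ 0.92662.
Annualized: 0.92662^(1/4) − 1 ≈ -0.01887.

-1.89%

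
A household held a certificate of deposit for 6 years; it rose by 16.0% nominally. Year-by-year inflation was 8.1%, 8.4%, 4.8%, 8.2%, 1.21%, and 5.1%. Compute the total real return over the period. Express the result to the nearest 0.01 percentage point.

Cumulative inflation factor: 1.081 × 1.084 × 1.048 × 1.082 × 1.0121 × 1.051 ≈ 1.41341.
Nominal growth factor: 1.16000. Real growth factor = 1.16000 / 1.41341 ≈ 0.82071.
Total real return ≈ -17.9293%.

-17.93%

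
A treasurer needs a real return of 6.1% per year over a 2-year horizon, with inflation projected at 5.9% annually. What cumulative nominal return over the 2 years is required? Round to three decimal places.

26.247%

Required annual nominal rate: (1+6.1%)(1+5.9%) − 1 = 12.3599%.
Cumulative over 2 years: (1 + 0.123599)^2 − 1 ≈ 0.26247.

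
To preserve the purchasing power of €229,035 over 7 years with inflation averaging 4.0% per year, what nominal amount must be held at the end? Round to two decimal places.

Cumulative price-level factor: (1+4.0%)^7 ≈ 1.3159317792.
The nominal amount required is €229,035 scaled up by that factor.

€301,394.44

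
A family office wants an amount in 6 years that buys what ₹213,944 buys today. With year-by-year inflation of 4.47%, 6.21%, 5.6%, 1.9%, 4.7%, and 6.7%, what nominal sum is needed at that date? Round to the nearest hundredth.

Cumulative price-level factor: 1.0447 × 1.0621 × 1.056 × 1.019 × 1.047 × 1.067 ≈ 1.3338475851.
Multiplying ₹213,944 by the price-level factor gives the future nominal sum.

₹285,368.69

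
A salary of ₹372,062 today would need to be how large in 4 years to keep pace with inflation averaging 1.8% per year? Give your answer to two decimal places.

₹399,582.47

Cumulative price-level factor: (1+1.8%)^4 ≈ 1.0739674330.
Multiplying ₹372,062 by the price-level factor gives the future nominal sum.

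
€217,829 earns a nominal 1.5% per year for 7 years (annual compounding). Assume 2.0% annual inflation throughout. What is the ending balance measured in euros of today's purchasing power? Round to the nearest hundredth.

Nominal value at maturity: €217,829 × (1 + 1.5%)^7 ≈ €241,756.41.
Price-level factor over 7 years: (1 + 2.0%)^7 ≈ 1.1486856676.
The maturity value deflated by that factor is the answer in today's purchasing power.

€210,463.50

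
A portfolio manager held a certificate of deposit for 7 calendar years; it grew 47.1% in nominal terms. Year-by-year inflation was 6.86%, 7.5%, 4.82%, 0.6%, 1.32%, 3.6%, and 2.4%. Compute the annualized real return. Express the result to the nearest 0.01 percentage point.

1.76%

Cumulative inflation factor: 1.0686 × 1.075 × 1.0482 × 1.006 × 1.0132 × 1.036 × 1.024 ≈ 1.30203.
Nominal growth factor: 1.47100. Real growth factor = 1.47100 / 1.30203 ≈ 1.12978.
Annualized: 1.12978^(1/7) − 1 ≈ 0.01758.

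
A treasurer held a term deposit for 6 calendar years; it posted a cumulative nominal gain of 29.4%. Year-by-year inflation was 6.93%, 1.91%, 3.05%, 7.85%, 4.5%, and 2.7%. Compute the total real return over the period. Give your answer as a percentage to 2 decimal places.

Cumulative inflation factor: 1.0693 × 1.0191 × 1.0305 × 1.0785 × 1.045 × 1.027 ≈ 1.29978.
Nominal growth factor: 1.29400. Real growth factor = 1.29400 / 1.29978 ≈ 0.99555.
Total real return ≈ -0.4450%.

-0.45%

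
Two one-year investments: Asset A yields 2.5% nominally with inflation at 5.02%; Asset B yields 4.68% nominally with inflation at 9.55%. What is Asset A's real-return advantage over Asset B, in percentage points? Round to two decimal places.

Asset A real return: 1.025/1.0502 − 1 = -2.400%.
Asset B real return: 1.0468/1.0955 − 1 = -4.445%.
Difference: -2.400 − (-4.445) = 2.045 pp.

2.05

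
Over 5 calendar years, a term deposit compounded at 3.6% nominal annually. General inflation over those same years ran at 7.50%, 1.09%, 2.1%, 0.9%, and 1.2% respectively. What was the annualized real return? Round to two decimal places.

Cumulative inflation factor: 1.0750 × 1.0109 × 1.021 × 1.009 × 1.012 ≈ 1.13296.
Nominal growth factor: 1.19344. Real growth factor = 1.19344 / 1.13296 ≈ 1.05338.
Annualized: 1.05338^(1/5) − 1 ≈ 0.01045.

1.05%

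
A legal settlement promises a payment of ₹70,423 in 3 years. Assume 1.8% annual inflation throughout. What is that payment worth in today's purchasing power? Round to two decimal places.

₹66,753.06

Price-level factor over 3 years: (1 + 1.8%)^3 = 1.054977832.
Purchasing power today: ₹70,423 divided by that factor.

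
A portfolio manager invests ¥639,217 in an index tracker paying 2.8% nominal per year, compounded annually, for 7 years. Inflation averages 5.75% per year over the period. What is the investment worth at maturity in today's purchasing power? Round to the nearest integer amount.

¥524,370

Nominal value at maturity: ¥639,217 × (1 + 2.8%)^7 ≈ ¥775,533.
Price-level factor over 7 years: (1 + 5.75%)^7 ≈ 1.4789811278.
Dividing the nominal maturity value by the price-level factor gives the value in today's money.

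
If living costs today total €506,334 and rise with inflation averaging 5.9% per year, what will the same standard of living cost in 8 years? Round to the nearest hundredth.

Cumulative price-level factor: (1+5.9%)^8 ≈ 1.5818586761.
The nominal amount required is €506,334 scaled up by that factor.

€800,948.83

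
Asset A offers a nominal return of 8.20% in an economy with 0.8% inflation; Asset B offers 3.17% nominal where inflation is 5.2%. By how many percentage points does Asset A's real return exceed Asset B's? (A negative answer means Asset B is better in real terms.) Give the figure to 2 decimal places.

Asset A real return: 1.0820/1.008 − 1 = 7.341%.
Asset B real return: 1.0317/1.052 − 1 = -1.930%.
Difference: 7.341 − (-1.930) = 9.271 pp.

9.27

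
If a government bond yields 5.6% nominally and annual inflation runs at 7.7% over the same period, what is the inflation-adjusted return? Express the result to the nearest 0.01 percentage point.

-1.95%

Real return via the Fisher equation: (1 + 5.6%)/(1 + 7.7%) − 1 = 1.056/1.077 − 1 ≈ -0.01950.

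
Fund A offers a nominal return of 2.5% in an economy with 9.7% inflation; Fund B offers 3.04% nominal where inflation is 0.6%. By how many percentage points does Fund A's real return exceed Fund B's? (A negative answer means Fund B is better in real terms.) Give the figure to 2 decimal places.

Fund A real return: 1.025/1.097 − 1 = -6.563%.
Fund B real return: 1.0304/1.006 − 1 = 2.425%.
Difference: -6.563 − 2.425 = -8.988 pp.

-8.99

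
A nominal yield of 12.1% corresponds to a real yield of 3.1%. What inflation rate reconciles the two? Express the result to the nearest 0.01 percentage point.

From (1+r_nom) = (1+r_real)(1+π), we get 1+π = (1 + 12.1%)/(1 + 3.1%) = 1.121/1.031 ≈ 1.08729.
So π ≈ 8.7294%.

8.73%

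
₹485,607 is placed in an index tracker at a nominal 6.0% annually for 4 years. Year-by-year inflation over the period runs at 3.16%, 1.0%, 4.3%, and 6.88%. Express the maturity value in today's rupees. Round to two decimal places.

Nominal value at maturity: ₹485,607 × (1 + 6.0%)^4 ≈ ₹613,067.65.
Price-level factor over 4 years: 1.0316 × 1.010 × 1.043 × 1.0688 ≈ 1.1614846131.
The maturity value deflated by that factor is the answer in today's purchasing power.

₹527,831.06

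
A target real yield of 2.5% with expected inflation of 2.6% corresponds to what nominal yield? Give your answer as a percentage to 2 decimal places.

5.17%

By the Fisher equation, 1 + r_nom = (1 + 2.5%)(1 + 2.6%) = 1.025 × 1.026 = 1.05165.
So r_nom = 5.165%.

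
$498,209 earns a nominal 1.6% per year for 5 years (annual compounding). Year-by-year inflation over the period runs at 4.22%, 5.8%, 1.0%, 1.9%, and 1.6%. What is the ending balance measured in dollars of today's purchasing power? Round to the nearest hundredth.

Nominal value at maturity: $498,209 × (1 + 1.6%)^5 ≈ $539,361.71.
Price-level factor over 5 years: 1.0422 × 1.058 × 1.010 × 1.019 × 1.016 ≈ 1.1529912256.
The maturity value deflated by that factor is the answer in today's purchasing power.

$467,793.42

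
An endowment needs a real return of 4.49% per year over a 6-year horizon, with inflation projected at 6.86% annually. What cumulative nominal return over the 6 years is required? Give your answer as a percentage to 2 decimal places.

Required annual nominal rate: (1+4.49%)(1+6.86%) − 1 = 11.658014%.
Cumulative over 6 years: (1 + 0.11658014)^6 − 1 ≈ 0.93794.

93.79%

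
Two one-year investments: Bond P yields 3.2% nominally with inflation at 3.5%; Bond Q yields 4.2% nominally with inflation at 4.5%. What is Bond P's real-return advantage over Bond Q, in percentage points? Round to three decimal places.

-0.003

Bond P real return: 1.032/1.035 − 1 = -0.2899%.
Bond Q real return: 1.042/1.045 − 1 = -0.2871%.
Difference: -0.2899 − (-0.2871) = -0.0028 pp.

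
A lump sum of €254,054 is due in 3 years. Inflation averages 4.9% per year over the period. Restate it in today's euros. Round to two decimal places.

Price-level factor over 3 years: (1 + 4.9%)^3 = 1.154320649.
Purchasing power today: €254,054 divided by that factor.

€220,089.63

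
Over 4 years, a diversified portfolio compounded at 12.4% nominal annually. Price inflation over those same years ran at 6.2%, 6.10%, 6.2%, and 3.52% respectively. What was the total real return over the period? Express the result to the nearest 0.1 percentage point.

Cumulative inflation factor: 1.062 × 1.0610 × 1.062 × 1.0352 ≈ 1.23876.
Nominal growth factor: 1.59612. Real growth factor = 1.59612 / 1.23876 ≈ 1.28848.
Total real return ≈ 28.8477%.

28.8%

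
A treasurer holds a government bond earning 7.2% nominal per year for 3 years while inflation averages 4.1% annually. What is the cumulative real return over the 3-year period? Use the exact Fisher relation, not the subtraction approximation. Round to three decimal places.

9.202%

The annual real rate is (1+7.2%)/(1+4.1%) − 1 = 2.9779%.
Compounded over 3 years: (1 + 0.029779)^3 − 1 ≈ 0.09202.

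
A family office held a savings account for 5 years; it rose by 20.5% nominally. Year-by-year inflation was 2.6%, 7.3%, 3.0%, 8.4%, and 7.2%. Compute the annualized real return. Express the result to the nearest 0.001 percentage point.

Cumulative inflation factor: 1.026 × 1.073 × 1.030 × 1.084 × 1.072 ≈ 1.31768.
Nominal growth factor: 1.20500. Real growth factor = 1.20500 / 1.31768 ≈ 0.91449.
Annualized: 0.91449^(1/5) − 1 ≈ -0.01772.

-1.772%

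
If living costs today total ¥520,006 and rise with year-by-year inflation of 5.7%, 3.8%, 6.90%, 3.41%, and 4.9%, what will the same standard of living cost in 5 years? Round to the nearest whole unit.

¥661,601

Cumulative price-level factor: 1.057 × 1.038 × 1.0690 × 1.0341 × 1.049 ≈ 1.2722957380.
Multiplying ¥520,006 by the price-level factor gives the future nominal sum.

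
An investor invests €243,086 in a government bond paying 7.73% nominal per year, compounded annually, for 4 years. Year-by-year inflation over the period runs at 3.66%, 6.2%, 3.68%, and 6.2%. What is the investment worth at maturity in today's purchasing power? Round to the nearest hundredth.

€270,116.65

Nominal value at maturity: €243,086 × (1 + 7.73%)^4 ≈ €327,421.04.
Price-level factor over 4 years: 1.0366 × 1.062 × 1.0368 × 1.062 ≈ 1.2121468201.
Dividing the nominal maturity value by the price-level factor gives the value in today's money.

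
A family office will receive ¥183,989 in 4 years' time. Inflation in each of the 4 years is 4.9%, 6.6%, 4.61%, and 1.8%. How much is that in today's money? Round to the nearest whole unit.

¥154,503

Price-level factor over 4 years: 1.049 × 1.066 × 1.0461 × 1.018 ≈ 1.1908407100.
Purchasing power today: ¥183,989 divided by that factor.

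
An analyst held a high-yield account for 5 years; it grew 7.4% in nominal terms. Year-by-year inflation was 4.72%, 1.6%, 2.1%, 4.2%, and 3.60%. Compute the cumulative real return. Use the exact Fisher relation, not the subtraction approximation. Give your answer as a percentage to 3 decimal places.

-8.414%

Cumulative inflation factor: 1.0472 × 1.016 × 1.021 × 1.042 × 1.0360 ≈ 1.17267.
Nominal growth factor: 1.07400. Real growth factor = 1.07400 / 1.17267 ≈ 0.91586.
Total real return ≈ -8.4143%.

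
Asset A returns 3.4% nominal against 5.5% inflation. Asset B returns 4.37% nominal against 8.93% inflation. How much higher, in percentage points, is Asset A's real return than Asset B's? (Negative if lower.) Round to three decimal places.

2.196

Asset A real return: 1.034/1.055 − 1 = -1.9905%.
Asset B real return: 1.0437/1.0893 − 1 = -4.1862%.
Difference: -1.9905 − (-4.1862) = 2.1957 pp.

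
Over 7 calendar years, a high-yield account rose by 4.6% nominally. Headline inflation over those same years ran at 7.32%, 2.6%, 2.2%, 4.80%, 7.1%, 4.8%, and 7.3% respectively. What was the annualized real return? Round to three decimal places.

Cumulative inflation factor: 1.0732 × 1.026 × 1.022 × 1.0480 × 1.071 × 1.048 × 1.073 ≈ 1.42033.
Nominal growth factor: 1.04600. Real growth factor = 1.04600 / 1.42033 ≈ 0.73645.
Annualized: 0.73645^(1/7) − 1 ≈ -0.04276.

-4.276%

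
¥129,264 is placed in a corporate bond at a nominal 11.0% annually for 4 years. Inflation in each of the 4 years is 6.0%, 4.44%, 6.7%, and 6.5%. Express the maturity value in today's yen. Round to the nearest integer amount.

¥155,985

Nominal value at maturity: ¥129,264 × (1 + 11.0%)^4 ≈ ¥196,232.
Price-level factor over 4 years: 1.060 × 1.0444 × 1.067 × 1.065 ≈ 1.2580177117.
The maturity value deflated by that factor is the answer in today's purchasing power.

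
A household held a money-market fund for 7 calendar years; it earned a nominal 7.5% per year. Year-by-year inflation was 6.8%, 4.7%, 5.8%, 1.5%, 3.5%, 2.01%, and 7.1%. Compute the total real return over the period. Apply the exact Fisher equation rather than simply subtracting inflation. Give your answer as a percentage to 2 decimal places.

22.18%

Cumulative inflation factor: 1.068 × 1.047 × 1.058 × 1.015 × 1.035 × 1.0201 × 1.071 ≈ 1.35782.
Nominal growth factor: 1.65905. Real growth factor = 1.65905 / 1.35782 ≈ 1.22185.
Total real return ≈ 22.1848%.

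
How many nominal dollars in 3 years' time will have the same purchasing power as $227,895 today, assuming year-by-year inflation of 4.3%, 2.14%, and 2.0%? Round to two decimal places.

$247,636.77

Cumulative price-level factor: 1.043 × 1.0214 × 1.020 = 1.086626604.
Multiplying $227,895 by the price-level factor gives the future nominal sum.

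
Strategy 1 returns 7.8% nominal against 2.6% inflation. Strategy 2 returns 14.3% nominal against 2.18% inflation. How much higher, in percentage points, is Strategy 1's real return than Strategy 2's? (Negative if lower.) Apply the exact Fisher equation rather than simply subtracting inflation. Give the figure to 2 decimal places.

-6.79

Strategy 1 real return: 1.078/1.026 − 1 = 5.068%.
Strategy 2 real return: 1.143/1.0218 − 1 = 11.861%.
Difference: 5.068 − 11.861 = -6.793 pp.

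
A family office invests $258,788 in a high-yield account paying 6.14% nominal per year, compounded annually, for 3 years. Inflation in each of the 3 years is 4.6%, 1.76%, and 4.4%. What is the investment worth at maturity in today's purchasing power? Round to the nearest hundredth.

Nominal value at maturity: $258,788 × (1 + 6.14%)^3 ≈ $309,443.51.
Price-level factor over 3 years: 1.046 × 1.0176 × 1.044 = 1.1112436224.
The maturity value deflated by that factor is the answer in today's purchasing power.

$278,465.95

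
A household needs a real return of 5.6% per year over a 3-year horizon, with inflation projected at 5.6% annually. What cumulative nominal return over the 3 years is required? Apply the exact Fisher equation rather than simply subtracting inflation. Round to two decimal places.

38.67%

Required annual nominal rate: (1+5.6%)(1+5.6%) − 1 = 11.5136%.
Cumulative over 3 years: (1 + 0.115136)^3 − 1 ≈ 0.38670.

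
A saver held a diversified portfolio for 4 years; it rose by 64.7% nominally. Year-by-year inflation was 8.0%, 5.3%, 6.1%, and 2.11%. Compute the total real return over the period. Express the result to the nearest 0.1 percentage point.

33.7%

Cumulative inflation factor: 1.080 × 1.053 × 1.061 × 1.0211 ≈ 1.23207.
Nominal growth factor: 1.64700. Real growth factor = 1.64700 / 1.23207 ≈ 1.33677.
Total real return ≈ 33.6773%.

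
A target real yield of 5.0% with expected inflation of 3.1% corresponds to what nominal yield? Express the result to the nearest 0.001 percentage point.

By the Fisher equation, 1 + r_nom = (1 + 5.0%)(1 + 3.1%) = 1.050 × 1.031 = 1.08255.
So r_nom = 8.255%.

8.255%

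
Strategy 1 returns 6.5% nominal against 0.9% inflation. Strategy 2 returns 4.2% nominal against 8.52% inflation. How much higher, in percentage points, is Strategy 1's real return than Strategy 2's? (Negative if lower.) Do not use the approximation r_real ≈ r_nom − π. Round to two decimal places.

Strategy 1 real return: 1.065/1.009 − 1 = 5.550%.
Strategy 2 real return: 1.042/1.0852 − 1 = -3.981%.
Difference: 5.550 − (-3.981) = 9.531 pp.

9.53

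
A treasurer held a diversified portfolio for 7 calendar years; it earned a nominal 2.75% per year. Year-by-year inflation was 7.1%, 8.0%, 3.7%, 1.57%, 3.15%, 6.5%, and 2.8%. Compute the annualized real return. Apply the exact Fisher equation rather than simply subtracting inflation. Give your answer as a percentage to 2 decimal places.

Cumulative inflation factor: 1.071 × 1.080 × 1.037 × 1.0157 × 1.0315 × 1.065 × 1.028 ≈ 1.37584.
Nominal growth factor: 1.20913. Real growth factor = 1.20913 / 1.37584 ≈ 0.87883.
Annualized: 0.87883^(1/7) − 1 ≈ -0.01828.

-1.83%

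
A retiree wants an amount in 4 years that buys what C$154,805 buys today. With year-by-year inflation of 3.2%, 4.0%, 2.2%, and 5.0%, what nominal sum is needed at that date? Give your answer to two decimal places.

C$178,294.61

Cumulative price-level factor: 1.032 × 1.040 × 1.022 × 1.050 = 1.151736768.
Multiplying C$154,805 by the price-level factor gives the future nominal sum.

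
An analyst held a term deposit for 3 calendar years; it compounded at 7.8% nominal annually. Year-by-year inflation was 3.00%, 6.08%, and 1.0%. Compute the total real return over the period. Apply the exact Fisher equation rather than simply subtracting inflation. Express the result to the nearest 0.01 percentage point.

13.52%

Cumulative inflation factor: 1.0300 × 1.0608 × 1.010 ≈ 1.10355.
Nominal growth factor: 1.25273. Real growth factor = 1.25273 / 1.10355 ≈ 1.13518.
Total real return ≈ 13.5179%.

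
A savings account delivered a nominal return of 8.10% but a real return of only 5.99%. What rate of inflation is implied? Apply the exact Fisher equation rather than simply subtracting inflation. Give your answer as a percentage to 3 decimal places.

1.991%

From (1+r_nom) = (1+r_real)(1+π), we get 1+π = (1 + 8.10%)/(1 + 5.99%) = 1.0810/1.0599 ≈ 1.01991.
So π ≈ 1.9908%.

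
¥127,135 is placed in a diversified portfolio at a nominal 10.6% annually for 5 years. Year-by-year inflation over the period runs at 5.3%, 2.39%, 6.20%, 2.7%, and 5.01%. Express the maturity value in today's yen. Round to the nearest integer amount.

Nominal value at maturity: ¥127,135 × (1 + 10.6%)^5 ≈ ¥210,398.
Price-level factor over 5 years: 1.053 × 1.0239 × 1.0620 × 1.027 × 1.0501 ≈ 1.2348423996.
Dividing the nominal maturity value by the price-level factor gives the value in today's money.

¥170,384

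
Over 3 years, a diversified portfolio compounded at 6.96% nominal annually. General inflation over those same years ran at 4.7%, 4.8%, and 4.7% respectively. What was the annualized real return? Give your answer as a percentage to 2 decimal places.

2.13%

Cumulative inflation factor: 1.047 × 1.048 × 1.047 ≈ 1.14883.
Nominal growth factor: 1.22367. Real growth factor = 1.22367 / 1.14883 ≈ 1.06515.
Annualized: 1.06515^(1/3) − 1 ≈ 0.02126.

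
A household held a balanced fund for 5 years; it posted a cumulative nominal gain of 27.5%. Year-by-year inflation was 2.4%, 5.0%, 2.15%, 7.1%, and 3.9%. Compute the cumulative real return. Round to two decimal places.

Cumulative inflation factor: 1.024 × 1.050 × 1.0215 × 1.071 × 1.039 ≈ 1.22217.
Nominal growth factor: 1.27500. Real growth factor = 1.27500 / 1.22217 ≈ 1.04322.
Total real return ≈ 4.3224%.

4.32%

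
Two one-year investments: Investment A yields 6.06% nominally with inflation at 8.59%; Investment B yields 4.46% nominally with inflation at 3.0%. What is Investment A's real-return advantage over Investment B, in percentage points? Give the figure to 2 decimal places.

Investment A real return: 1.0606/1.0859 − 1 = -2.330%.
Investment B real return: 1.0446/1.030 − 1 = 1.417%.
Difference: -2.330 − 1.417 = -3.747 pp.

-3.75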